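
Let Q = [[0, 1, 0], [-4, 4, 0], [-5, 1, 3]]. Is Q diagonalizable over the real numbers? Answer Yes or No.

No

Characteristic polynomial: p(μ) = μ^3 - 7μ^2 + 16μ - 12 = (μ - 3)(μ - 2)^2.
μ = 2 has algebraic multiplicity 2; rank(Q − 2I) = 2, so geometric multiplicity = 1.
Geometric multiplicity < algebraic multiplicity, so Q is not diagonalizable.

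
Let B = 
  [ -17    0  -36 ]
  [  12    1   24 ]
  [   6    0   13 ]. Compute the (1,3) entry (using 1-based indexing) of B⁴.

3744

Characteristic polynomial: r^3 + 3r^2 - 9r + 5 = (r - 1)^2(r + 5), so the eigenvalues are -5, 1, 1.
r=-5: eigenvector (3, -2, -1).
r=1: eigenvector (0, 1, 0).
r=1: eigenvector (-2, -1, 1).
P = [[3, 0, -2], [-2, 1, -1], [-1, 0, 1]], D = diag(-5, 1, 1), P⁻¹ = [[1, 0, 2], [3, 1, 7], [1, 0, 3]].
B⁴ = P·diag(625, 1, 1)·P⁻¹ = [[1873, 0, 3744], [-1248, 1, -2496], [-624, 0, -1247]].
The requested entry is 3744.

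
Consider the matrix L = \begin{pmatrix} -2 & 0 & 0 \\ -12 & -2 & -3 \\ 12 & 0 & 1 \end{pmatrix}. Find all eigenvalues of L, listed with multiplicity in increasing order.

-2, -2, 1

Characteristic polynomial: p(r) = r^3 + 3r^2 - 4 = (r - 1)(r + 2)^2.
Roots (with multiplicity): -2, -2, 1.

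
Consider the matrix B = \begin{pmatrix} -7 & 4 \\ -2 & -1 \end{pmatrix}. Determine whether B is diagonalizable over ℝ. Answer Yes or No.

Yes

Characteristic polynomial: p(μ) = μ^2 + 8μ + 15 = (μ + 3)(μ + 5).
All 2 eigenvalues are distinct, so B is diagonalizable.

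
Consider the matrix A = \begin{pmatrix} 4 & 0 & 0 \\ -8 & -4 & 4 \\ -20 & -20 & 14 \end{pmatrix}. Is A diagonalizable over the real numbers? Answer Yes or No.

Characteristic polynomial: p(μ) = μ^3 - 14μ^2 + 64μ - 96 = (μ - 6)(μ - 4)^2.
μ = 4 has algebraic multiplicity 2; rank(A − 4I) = 1, so geometric multiplicity = 2.
Every eigenvalue has geometric = algebraic multiplicity, so A is diagonalizable.

Yes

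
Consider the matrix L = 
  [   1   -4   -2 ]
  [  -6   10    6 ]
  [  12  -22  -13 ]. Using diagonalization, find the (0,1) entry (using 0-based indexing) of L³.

Characteristic polynomial: r^3 + 2r^2 - r - 2 = (r - 1)(r + 1)(r + 2), so the eigenvalues are -2, -1, 1.
r=1: eigenvector (1, -2, 4).
r=-2: eigenvector (0, 1, -2).
r=-1: eigenvector (1, 0, 1).
P = [[1, 0, 1], [-2, 1, 0], [4, -2, 1]], D = diag(1, -2, -1), P⁻¹ = [[1, -2, -1], [2, -3, -2], [0, 2, 1]].
L³ = P·diag(1, -8, -1)·P⁻¹ = [[1, -4, -2], [-18, 28, 18], [36, -58, -37]].
The requested entry is -4.

-4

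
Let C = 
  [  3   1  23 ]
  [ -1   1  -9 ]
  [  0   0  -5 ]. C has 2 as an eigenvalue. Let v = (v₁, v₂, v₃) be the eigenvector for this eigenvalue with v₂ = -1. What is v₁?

1

C − 2I = [[1, 1, 23], [-1, -1, -9], [0, 0, -7]].
Solving (C − 2I)v = 0 gives the eigenspace spanned by (1, -1, 0).
With v₂ = -1, v = (1, -1, 0), so v₁ = 1.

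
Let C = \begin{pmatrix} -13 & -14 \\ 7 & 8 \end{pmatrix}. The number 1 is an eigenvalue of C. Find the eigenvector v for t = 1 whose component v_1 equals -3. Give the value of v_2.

3

C − 1I = [[-14, -14], [7, 7]].
Solving (C − 1I)v = 0 gives the eigenspace spanned by (-3, 3).
With v_1 = -3, v = (-3, 3), so v_2 = 3.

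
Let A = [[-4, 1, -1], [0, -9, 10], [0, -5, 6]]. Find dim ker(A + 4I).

A + 4I = [[0, 1, -1], [0, -5, 10], [0, -5, 10]].
This matrix has rank 2, so its null space has dimension 3 − 2 = 1.

1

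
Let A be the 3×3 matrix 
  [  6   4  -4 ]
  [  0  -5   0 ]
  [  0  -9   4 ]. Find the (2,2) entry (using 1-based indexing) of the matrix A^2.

25

Characteristic polynomial: r^3 - 5r^2 - 26r + 120 = (r - 6)(r - 4)(r + 5), so the eigenvalues are -5, 4, 6.
r=4: eigenvector (2, 0, 1).
r=-5: eigenvector (0, 1, 1).
r=6: eigenvector (1, 0, 0).
P = [[2, 0, 1], [0, 1, 0], [1, 1, 0]], D = diag(4, -5, 6), P⁻¹ = [[0, -1, 1], [0, 1, 0], [1, 2, -2]].
A² = P·diag(16, 25, 36)·P⁻¹ = [[36, 40, -40], [0, 25, 0], [0, 9, 16]].
The requested entry is 25.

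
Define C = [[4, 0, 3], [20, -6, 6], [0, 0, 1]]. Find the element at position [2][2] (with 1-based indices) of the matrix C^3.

Characteristic polynomial: μ^3 + μ^2 - 26μ + 24 = (μ - 4)(μ - 1)(μ + 6), so the eigenvalues are -6, 1, 4.
μ=4: eigenvector (1, 2, 0).
μ=-6: eigenvector (0, 1, 0).
μ=1: eigenvector (-1, -2, 1).
P = [[1, 0, -1], [2, 1, -2], [0, 0, 1]], D = diag(4, -6, 1), P⁻¹ = [[1, 0, 1], [-2, 1, 0], [0, 0, 1]].
C³ = P·diag(64, -216, 1)·P⁻¹ = [[64, 0, 63], [560, -216, 126], [0, 0, 1]].
The requested entry is -216.

-216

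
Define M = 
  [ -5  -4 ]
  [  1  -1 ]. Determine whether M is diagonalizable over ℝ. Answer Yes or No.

No

Characteristic polynomial: p(s) = s^2 + 6s + 9 = (s + 3)^2.
s = -3 has algebraic multiplicity 2; rank(M + 3I) = 1, so geometric multiplicity = 1.
Geometric multiplicity < algebraic multiplicity, so M is not diagonalizable.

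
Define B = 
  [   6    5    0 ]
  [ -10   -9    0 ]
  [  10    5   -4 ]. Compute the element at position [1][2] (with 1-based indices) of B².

Characteristic polynomial: μ^3 + 7μ^2 + 8μ - 16 = (μ - 1)(μ + 4)^2, so the eigenvalues are -4, -4, 1.
μ=-4: eigenvector (1, -2, 4).
μ=1: eigenvector (1, -1, 1).
μ=-4: eigenvector (0, 0, 1).
P = [[1, 1, 0], [-2, -1, 0], [4, 1, 1]], D = diag(-4, 1, -4), P⁻¹ = [[-1, -1, 0], [2, 1, 0], [2, 3, 1]].
B² = P·diag(16, 1, 16)·P⁻¹ = [[-14, -15, 0], [30, 31, 0], [-30, -15, 16]].
The requested entry is -15.

-15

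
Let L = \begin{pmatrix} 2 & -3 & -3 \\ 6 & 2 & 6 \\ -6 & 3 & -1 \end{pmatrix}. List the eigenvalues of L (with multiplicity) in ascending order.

Characteristic polynomial: p(t) = t^3 - 3t^2 - 18t + 40 = (t - 5)(t - 2)(t + 4).
Roots (with multiplicity): -4, 2, 5.

-4, 2, 5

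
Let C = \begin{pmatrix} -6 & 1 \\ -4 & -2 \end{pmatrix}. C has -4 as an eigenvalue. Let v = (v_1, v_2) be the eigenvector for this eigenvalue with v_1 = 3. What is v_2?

C + 4I = [[-2, 1], [-4, 2]].
Solving (C + 4I)v = 0 gives the eigenspace spanned by (3, 6).
With v_1 = 3, v = (3, 6), so v_2 = 6.

6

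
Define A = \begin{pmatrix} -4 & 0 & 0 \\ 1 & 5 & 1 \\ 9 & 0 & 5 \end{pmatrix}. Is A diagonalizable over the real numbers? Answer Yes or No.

Characteristic polynomial: p(λ) = λ^3 - 6λ^2 - 15λ + 100 = (λ - 5)^2(λ + 4).
λ = 5 has algebraic multiplicity 2; rank(A − 5I) = 2, so geometric multiplicity = 1.
Geometric multiplicity < algebraic multiplicity, so A is not diagonalizable.

No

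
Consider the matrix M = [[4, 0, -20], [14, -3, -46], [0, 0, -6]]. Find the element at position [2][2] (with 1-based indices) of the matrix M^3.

Characteristic polynomial: μ^3 + 5μ^2 - 18μ - 72 = (μ - 4)(μ + 3)(μ + 6), so the eigenvalues are -6, -3, 4.
μ=4: eigenvector (1, 2, 0).
μ=-3: eigenvector (0, 1, 0).
μ=-6: eigenvector (2, 6, 1).
P = [[1, 0, 2], [2, 1, 6], [0, 0, 1]], D = diag(4, -3, -6), P⁻¹ = [[1, 0, -2], [-2, 1, -2], [0, 0, 1]].
M³ = P·diag(64, -27, -216)·P⁻¹ = [[64, 0, -560], [182, -27, -1498], [0, 0, -216]].
The requested entry is -27.

-27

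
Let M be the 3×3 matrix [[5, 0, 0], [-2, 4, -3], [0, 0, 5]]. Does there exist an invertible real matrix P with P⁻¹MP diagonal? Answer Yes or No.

Characteristic polynomial: p(λ) = λ^3 - 14λ^2 + 65λ - 100 = (λ - 5)^2(λ - 4).
λ = 5 has algebraic multiplicity 2; rank(M − 5I) = 1, so geometric multiplicity = 2.
Every eigenvalue has geometric = algebraic multiplicity, so M is diagonalizable.

Yes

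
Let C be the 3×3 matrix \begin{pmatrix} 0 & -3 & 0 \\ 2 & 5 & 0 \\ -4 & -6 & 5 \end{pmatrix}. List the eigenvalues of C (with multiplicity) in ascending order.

2, 3, 5

Characteristic polynomial: p(s) = s^3 - 10s^2 + 31s - 30 = (s - 5)(s - 3)(s - 2).
Roots (with multiplicity): 2, 3, 5.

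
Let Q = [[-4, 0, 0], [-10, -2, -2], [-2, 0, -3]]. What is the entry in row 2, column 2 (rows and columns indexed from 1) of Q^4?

Characteristic polynomial: μ^3 + 9μ^2 + 26μ + 24 = (μ + 2)(μ + 3)(μ + 4), so the eigenvalues are -4, -3, -2.
μ=-4: eigenvector (1, 7, 2).
μ=-2: eigenvector (0, 1, 0).
μ=-3: eigenvector (0, 2, 1).
P = [[1, 0, 0], [7, 1, 2], [2, 0, 1]], D = diag(-4, -2, -3), P⁻¹ = [[1, 0, 0], [-3, 1, -2], [-2, 0, 1]].
Q⁴ = P·diag(256, 16, 81)·P⁻¹ = [[256, 0, 0], [1420, 16, 130], [350, 0, 81]].
The requested entry is 16.

16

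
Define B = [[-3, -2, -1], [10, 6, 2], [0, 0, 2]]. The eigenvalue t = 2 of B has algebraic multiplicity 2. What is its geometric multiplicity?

2

B − 2I = [[-5, -2, -1], [10, 4, 2], [0, 0, 0]].
This matrix has rank 1, so its null space has dimension 3 − 1 = 2.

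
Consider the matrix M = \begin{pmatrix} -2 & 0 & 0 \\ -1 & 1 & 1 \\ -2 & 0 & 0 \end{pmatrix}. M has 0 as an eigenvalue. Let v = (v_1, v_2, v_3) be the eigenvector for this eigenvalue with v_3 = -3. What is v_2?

M = [[-2, 0, 0], [-1, 1, 1], [-2, 0, 0]].
Solving (M)v = 0 gives the eigenspace spanned by (0, 3, -3).
With v_3 = -3, v = (0, 3, -3), so v_2 = 3.

3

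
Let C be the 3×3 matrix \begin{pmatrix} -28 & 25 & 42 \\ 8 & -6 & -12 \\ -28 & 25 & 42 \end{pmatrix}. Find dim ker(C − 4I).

1

C − 4I = [[-32, 25, 42], [8, -10, -12], [-28, 25, 38]].
This matrix has rank 2, so its null space has dimension 3 − 2 = 1.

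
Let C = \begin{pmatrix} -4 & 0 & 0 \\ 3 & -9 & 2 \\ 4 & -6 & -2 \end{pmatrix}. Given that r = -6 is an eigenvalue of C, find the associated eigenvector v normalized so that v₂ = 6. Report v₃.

C + 6I = [[2, 0, 0], [3, -3, 2], [4, -6, 4]].
Solving (C + 6I)v = 0 gives the eigenspace spanned by (0, 6, 9).
With v₂ = 6, v = (0, 6, 9), so v₃ = 9.

9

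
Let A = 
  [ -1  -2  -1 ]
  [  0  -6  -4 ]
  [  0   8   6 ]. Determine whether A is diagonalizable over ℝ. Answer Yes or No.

Yes

Characteristic polynomial: p(r) = r^3 + r^2 - 4r - 4 = (r - 2)(r + 1)(r + 2).
All 3 eigenvalues are distinct, so A is diagonalizable.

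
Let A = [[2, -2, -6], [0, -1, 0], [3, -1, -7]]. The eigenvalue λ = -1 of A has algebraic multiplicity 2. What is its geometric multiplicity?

1

A + 1I = [[3, -2, -6], [0, 0, 0], [3, -1, -6]].
This matrix has rank 2, so its null space has dimension 3 − 2 = 1.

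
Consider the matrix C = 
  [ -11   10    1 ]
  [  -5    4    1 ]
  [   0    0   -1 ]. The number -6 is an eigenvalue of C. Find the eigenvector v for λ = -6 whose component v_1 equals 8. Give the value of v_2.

4

C + 6I = [[-5, 10, 1], [-5, 10, 1], [0, 0, 5]].
Solving (C + 6I)v = 0 gives the eigenspace spanned by (8, 4, 0).
With v_1 = 8, v = (8, 4, 0), so v_2 = 4.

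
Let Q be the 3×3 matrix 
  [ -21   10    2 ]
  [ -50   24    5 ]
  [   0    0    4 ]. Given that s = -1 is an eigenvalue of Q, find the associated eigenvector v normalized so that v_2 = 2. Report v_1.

1

Q + 1I = [[-20, 10, 2], [-50, 25, 5], [0, 0, 5]].
Solving (Q + 1I)v = 0 gives the eigenspace spanned by (1, 2, 0).
With v_2 = 2, v = (1, 2, 0), so v_1 = 1.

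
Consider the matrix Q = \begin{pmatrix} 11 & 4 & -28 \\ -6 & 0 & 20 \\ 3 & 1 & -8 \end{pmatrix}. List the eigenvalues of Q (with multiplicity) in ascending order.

Characteristic polynomial: p(t) = t^3 - 3t^2 + 4 = (t - 2)^2(t + 1).
Roots (with multiplicity): -1, 2, 2.

-1, 2, 2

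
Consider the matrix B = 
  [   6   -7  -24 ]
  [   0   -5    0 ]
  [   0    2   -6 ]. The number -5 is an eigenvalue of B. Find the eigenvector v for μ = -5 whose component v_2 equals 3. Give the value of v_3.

6

B + 5I = [[11, -7, -24], [0, 0, 0], [0, 2, -1]].
Solving (B + 5I)v = 0 gives the eigenspace spanned by (15, 3, 6).
With v_2 = 3, v = (15, 3, 6), so v_3 = 6.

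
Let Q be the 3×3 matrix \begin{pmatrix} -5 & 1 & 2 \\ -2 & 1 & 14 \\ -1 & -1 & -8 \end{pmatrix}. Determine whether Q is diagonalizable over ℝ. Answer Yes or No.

No

Characteristic polynomial: p(t) = t^3 + 12t^2 + 45t + 54 = (t + 3)^2(t + 6).
t = -3 has algebraic multiplicity 2; rank(Q + 3I) = 2, so geometric multiplicity = 1.
Geometric multiplicity < algebraic multiplicity, so Q is not diagonalizable.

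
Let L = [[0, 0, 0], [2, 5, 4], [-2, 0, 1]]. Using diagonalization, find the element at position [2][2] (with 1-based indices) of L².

Characteristic polynomial: λ^3 - 6λ^2 + 5λ = λ(λ - 5)(λ - 1), so the eigenvalues are 0, 1, 5.
λ=0: eigenvector (1, -2, 2).
λ=5: eigenvector (0, 1, 0).
λ=1: eigenvector (0, -1, 1).
P = [[1, 0, 0], [-2, 1, -1], [2, 0, 1]], D = diag(0, 5, 1), P⁻¹ = [[1, 0, 0], [0, 1, 1], [-2, 0, 1]].
L² = P·diag(0, 25, 1)·P⁻¹ = [[0, 0, 0], [2, 25, 24], [-2, 0, 1]].
The requested entry is 25.

25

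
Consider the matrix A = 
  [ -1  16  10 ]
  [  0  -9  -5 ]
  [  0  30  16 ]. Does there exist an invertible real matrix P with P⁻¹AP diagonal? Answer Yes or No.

Yes

Characteristic polynomial: p(t) = t^3 - 6t^2 - t + 6 = (t - 6)(t - 1)(t + 1).
All 3 eigenvalues are distinct, so A is diagonalizable.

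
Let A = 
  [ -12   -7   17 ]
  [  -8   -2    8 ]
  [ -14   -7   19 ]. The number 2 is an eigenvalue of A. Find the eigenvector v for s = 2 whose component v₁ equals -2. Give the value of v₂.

4

A − 2I = [[-14, -7, 17], [-8, -4, 8], [-14, -7, 17]].
Solving (A − 2I)v = 0 gives the eigenspace spanned by (-2, 4, 0).
With v₁ = -2, v = (-2, 4, 0), so v₂ = 4.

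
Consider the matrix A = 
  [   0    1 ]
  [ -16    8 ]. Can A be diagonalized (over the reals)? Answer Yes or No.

No

Characteristic polynomial: p(s) = s^2 - 8s + 16 = (s - 4)^2.
s = 4 has algebraic multiplicity 2; rank(A − 4I) = 1, so geometric multiplicity = 1.
Geometric multiplicity < algebraic multiplicity, so A is not diagonalizable.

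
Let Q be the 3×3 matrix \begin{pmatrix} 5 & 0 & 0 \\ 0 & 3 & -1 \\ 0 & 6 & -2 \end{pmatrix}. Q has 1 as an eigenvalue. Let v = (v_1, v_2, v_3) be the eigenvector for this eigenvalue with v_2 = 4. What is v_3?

Q − 1I = [[4, 0, 0], [0, 2, -1], [0, 6, -3]].
Solving (Q − 1I)v = 0 gives the eigenspace spanned by (0, 4, 8).
With v_2 = 4, v = (0, 4, 8), so v_3 = 8.

8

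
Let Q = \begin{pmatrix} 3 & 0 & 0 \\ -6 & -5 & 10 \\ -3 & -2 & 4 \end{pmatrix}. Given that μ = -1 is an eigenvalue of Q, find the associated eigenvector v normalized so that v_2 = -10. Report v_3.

Q + 1I = [[4, 0, 0], [-6, -4, 10], [-3, -2, 5]].
Solving (Q + 1I)v = 0 gives the eigenspace spanned by (0, -10, -4).
With v_2 = -10, v = (0, -10, -4), so v_3 = -4.

-4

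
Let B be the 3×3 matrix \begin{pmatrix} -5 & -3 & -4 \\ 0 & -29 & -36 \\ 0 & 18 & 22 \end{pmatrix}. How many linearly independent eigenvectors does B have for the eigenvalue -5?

B + 5I = [[0, -3, -4], [0, -24, -36], [0, 18, 27]].
This matrix has rank 2, so its null space has dimension 3 − 2 = 1.

1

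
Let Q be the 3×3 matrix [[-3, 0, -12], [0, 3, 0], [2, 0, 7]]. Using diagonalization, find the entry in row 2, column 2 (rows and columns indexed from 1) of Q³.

Characteristic polynomial: t^3 - 7t^2 + 15t - 9 = (t - 3)^2(t - 1), so the eigenvalues are 1, 3, 3.
t=1: eigenvector (3, 0, -1).
t=3: eigenvector (0, 1, 0).
t=3: eigenvector (-2, 0, 1).
P = [[3, 0, -2], [0, 1, 0], [-1, 0, 1]], D = diag(1, 3, 3), P⁻¹ = [[1, 0, 2], [0, 1, 0], [1, 0, 3]].
Q³ = P·diag(1, 27, 27)·P⁻¹ = [[-51, 0, -156], [0, 27, 0], [26, 0, 79]].
The requested entry is 27.

27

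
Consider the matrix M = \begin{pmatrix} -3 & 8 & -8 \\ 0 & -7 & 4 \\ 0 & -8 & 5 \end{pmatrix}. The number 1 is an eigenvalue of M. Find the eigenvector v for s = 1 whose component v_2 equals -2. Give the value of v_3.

-4

M − 1I = [[-4, 8, -8], [0, -8, 4], [0, -8, 4]].
Solving (M − 1I)v = 0 gives the eigenspace spanned by (4, -2, -4).
With v_2 = -2, v = (4, -2, -4), so v_3 = -4.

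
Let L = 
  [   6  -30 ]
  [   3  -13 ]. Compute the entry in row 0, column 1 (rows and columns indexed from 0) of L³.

-1110

Characteristic polynomial: t^2 + 7t + 12 = (t + 3)(t + 4), so the eigenvalues are -4, -3.
t=-4: eigenvector (3, 1).
t=-3: eigenvector (10, 3).
P = [[3, 10], [1, 3]], D = diag(-4, -3), P⁻¹ = [[-3, 10], [1, -3]].
L³ = P·diag(-64, -27)·P⁻¹ = [[306, -1110], [111, -397]].
The requested entry is -1110.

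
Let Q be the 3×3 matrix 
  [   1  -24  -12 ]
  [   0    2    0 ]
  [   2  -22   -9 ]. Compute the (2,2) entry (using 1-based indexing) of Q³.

Characteristic polynomial: μ^3 + 6μ^2 - μ - 30 = (μ - 2)(μ + 3)(μ + 5), so the eigenvalues are -5, -3, 2.
μ=-3: eigenvector (3, 0, 1).
μ=2: eigenvector (0, 1, -2).
μ=-5: eigenvector (-2, 0, -1).
P = [[3, 0, -2], [0, 1, 0], [1, -2, -1]], D = diag(-3, 2, -5), P⁻¹ = [[1, -4, -2], [0, 1, 0], [1, -6, -3]].
Q³ = P·diag(-27, 8, -125)·P⁻¹ = [[169, -1176, -588], [0, 8, 0], [98, -658, -321]].
The requested entry is 8.

8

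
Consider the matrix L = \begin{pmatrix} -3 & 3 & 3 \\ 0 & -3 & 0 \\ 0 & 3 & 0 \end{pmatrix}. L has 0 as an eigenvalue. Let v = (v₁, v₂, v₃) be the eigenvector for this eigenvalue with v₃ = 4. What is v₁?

L = [[-3, 3, 3], [0, -3, 0], [0, 3, 0]].
Solving (L)v = 0 gives the eigenspace spanned by (4, 0, 4).
With v₃ = 4, v = (4, 0, 4), so v₁ = 4.

4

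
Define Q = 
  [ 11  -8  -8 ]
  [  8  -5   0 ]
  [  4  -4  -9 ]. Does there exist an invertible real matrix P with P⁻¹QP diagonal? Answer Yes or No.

Characteristic polynomial: p(λ) = λ^3 + 3λ^2 - 13λ - 15 = (λ - 3)(λ + 1)(λ + 5).
All 3 eigenvalues are distinct, so Q is diagonalizable.

Yes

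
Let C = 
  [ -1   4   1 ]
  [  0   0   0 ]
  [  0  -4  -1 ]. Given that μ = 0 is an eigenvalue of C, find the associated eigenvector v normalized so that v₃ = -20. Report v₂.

C = [[-1, 4, 1], [0, 0, 0], [0, -4, -1]].
Solving (C)v = 0 gives the eigenspace spanned by (0, 5, -20).
With v₃ = -20, v = (0, 5, -20), so v₂ = 5.

5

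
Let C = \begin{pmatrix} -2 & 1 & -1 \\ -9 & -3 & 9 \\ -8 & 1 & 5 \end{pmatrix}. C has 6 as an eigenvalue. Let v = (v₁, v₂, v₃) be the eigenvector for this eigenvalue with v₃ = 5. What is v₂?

5

C − 6I = [[-8, 1, -1], [-9, -9, 9], [-8, 1, -1]].
Solving (C − 6I)v = 0 gives the eigenspace spanned by (0, 5, 5).
With v₃ = 5, v = (0, 5, 5), so v₂ = 5.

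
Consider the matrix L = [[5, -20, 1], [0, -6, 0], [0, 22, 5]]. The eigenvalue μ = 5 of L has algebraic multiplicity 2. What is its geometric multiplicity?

1

L − 5I = [[0, -20, 1], [0, -11, 0], [0, 22, 0]].
This matrix has rank 2, so its null space has dimension 3 − 2 = 1.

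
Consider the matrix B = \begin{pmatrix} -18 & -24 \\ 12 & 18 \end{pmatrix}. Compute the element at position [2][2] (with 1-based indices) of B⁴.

Characteristic polynomial: λ^2 - 36 = (λ - 6)(λ + 6), so the eigenvalues are -6, 6.
λ=6: eigenvector (-1, 1).
λ=-6: eigenvector (2, -1).
P = [[-1, 2], [1, -1]], D = diag(6, -6), P⁻¹ = [[1, 2], [1, 1]].
B⁴ = P·diag(1296, 1296)·P⁻¹ = [[1296, 0], [0, 1296]].
The requested entry is 1296.

1296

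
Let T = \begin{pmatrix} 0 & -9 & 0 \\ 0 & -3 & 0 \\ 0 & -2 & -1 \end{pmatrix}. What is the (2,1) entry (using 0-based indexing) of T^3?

Characteristic polynomial: s^3 + 4s^2 + 3s = s(s + 1)(s + 3), so the eigenvalues are -3, -1, 0.
s=0: eigenvector (1, 0, 0).
s=-3: eigenvector (3, 1, 1).
s=-1: eigenvector (0, 0, 1).
P = [[1, 3, 0], [0, 1, 0], [0, 1, 1]], D = diag(0, -3, -1), P⁻¹ = [[1, -3, 0], [0, 1, 0], [0, -1, 1]].
T³ = P·diag(0, -27, -1)·P⁻¹ = [[0, -81, 0], [0, -27, 0], [0, -26, -1]].
The requested entry is -26.

-26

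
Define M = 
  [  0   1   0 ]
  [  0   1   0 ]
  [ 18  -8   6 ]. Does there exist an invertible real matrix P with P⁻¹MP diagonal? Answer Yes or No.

Characteristic polynomial: p(r) = r^3 - 7r^2 + 6r = r(r - 6)(r - 1).
All 3 eigenvalues are distinct, so M is diagonalizable.

Yes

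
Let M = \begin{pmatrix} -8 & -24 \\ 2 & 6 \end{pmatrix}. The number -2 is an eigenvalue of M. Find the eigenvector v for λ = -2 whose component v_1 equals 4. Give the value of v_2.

M + 2I = [[-6, -24], [2, 8]].
Solving (M + 2I)v = 0 gives the eigenspace spanned by (4, -1).
With v_1 = 4, v = (4, -1), so v_2 = -1.

-1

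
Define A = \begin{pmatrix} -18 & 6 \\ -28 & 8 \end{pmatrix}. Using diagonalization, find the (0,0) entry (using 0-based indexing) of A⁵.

Characteristic polynomial: r^2 + 10r + 24 = (r + 4)(r + 6), so the eigenvalues are -6, -4.
r=-4: eigenvector (3, 7).
r=-6: eigenvector (1, 2).
P = [[3, 1], [7, 2]], D = diag(-4, -6), P⁻¹ = [[-2, 1], [7, -3]].
A⁵ = P·diag(-1024, -7776)·P⁻¹ = [[-48288, 20256], [-94528, 39488]].
The requested entry is -48288.

-48288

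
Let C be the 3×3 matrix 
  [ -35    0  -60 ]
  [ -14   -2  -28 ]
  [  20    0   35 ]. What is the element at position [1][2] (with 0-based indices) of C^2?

Characteristic polynomial: t^3 + 2t^2 - 25t - 50 = (t - 5)(t + 2)(t + 5), so the eigenvalues are -5, -2, 5.
t=5: eigenvector (-3, -2, 2).
t=-5: eigenvector (-2, 0, 1).
t=-2: eigenvector (0, 1, 0).
P = [[-3, -2, 0], [-2, 0, 1], [2, 1, 0]], D = diag(5, -5, -2), P⁻¹ = [[1, 0, 2], [-2, 0, -3], [2, 1, 4]].
C² = P·diag(25, 25, 4)·P⁻¹ = [[25, 0, 0], [-42, 4, -84], [0, 0, 25]].
The requested entry is -84.

-84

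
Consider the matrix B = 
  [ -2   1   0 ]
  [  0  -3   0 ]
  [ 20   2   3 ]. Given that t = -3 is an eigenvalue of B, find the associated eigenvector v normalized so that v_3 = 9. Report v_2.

3

B + 3I = [[1, 1, 0], [0, 0, 0], [20, 2, 6]].
Solving (B + 3I)v = 0 gives the eigenspace spanned by (-3, 3, 9).
With v_3 = 9, v = (-3, 3, 9), so v_2 = 3.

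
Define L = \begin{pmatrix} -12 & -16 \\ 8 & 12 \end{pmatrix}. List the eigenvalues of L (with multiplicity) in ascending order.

-4, 4

Characteristic polynomial: p(r) = r^2 - 16 = (r - 4)(r + 4).
Roots (with multiplicity): -4, 4.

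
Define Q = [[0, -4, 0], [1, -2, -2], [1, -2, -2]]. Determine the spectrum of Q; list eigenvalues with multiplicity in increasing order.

Characteristic polynomial: p(μ) = μ^3 + 4μ^2 + 4μ = μ(μ + 2)^2.
Roots (with multiplicity): -2, -2, 0.

-2, -2, 0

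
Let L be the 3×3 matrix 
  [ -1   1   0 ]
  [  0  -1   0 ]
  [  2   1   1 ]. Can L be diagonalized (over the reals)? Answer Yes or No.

Characteristic polynomial: p(μ) = μ^3 + μ^2 - μ - 1 = (μ - 1)(μ + 1)^2.
μ = -1 has algebraic multiplicity 2; rank(L + 1I) = 2, so geometric multiplicity = 1.
Geometric multiplicity < algebraic multiplicity, so L is not diagonalizable.

No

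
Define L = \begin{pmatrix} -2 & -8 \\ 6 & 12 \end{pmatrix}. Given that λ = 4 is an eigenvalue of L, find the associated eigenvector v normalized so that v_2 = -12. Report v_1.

L − 4I = [[-6, -8], [6, 8]].
Solving (L − 4I)v = 0 gives the eigenspace spanned by (16, -12).
With v_2 = -12, v = (16, -12), so v_1 = 16.

16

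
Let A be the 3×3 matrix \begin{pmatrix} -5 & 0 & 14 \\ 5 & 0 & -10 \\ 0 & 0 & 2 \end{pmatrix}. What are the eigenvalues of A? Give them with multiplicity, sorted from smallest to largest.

-5, 0, 2

Characteristic polynomial: p(μ) = μ^3 + 3μ^2 - 10μ = μ(μ - 2)(μ + 5).
Roots (with multiplicity): -5, 0, 2.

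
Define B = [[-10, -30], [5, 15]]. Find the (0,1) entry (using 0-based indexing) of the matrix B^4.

-3750

Characteristic polynomial: μ^2 - 5μ = μ(μ - 5), so the eigenvalues are 0, 5.
μ=5: eigenvector (-2, 1).
μ=0: eigenvector (-3, 1).
P = [[-2, -3], [1, 1]], D = diag(5, 0), P⁻¹ = [[1, 3], [-1, -2]].
B⁴ = P·diag(625, 0)·P⁻¹ = [[-1250, -3750], [625, 1875]].
The requested entry is -3750.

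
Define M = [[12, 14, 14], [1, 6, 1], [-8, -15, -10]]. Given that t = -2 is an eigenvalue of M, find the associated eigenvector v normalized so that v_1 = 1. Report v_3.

M + 2I = [[14, 14, 14], [1, 8, 1], [-8, -15, -8]].
Solving (M + 2I)v = 0 gives the eigenspace spanned by (1, 0, -1).
With v_1 = 1, v = (1, 0, -1), so v_3 = -1.

-1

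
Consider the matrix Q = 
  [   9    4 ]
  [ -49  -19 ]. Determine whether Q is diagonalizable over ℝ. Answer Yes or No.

No

Characteristic polynomial: p(t) = t^2 + 10t + 25 = (t + 5)^2.
t = -5 has algebraic multiplicity 2; rank(Q + 5I) = 1, so geometric multiplicity = 1.
Geometric multiplicity < algebraic multiplicity, so Q is not diagonalizable.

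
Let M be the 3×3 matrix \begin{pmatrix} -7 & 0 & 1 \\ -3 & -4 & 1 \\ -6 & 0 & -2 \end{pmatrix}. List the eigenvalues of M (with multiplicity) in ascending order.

-5, -4, -4

Characteristic polynomial: p(μ) = μ^3 + 13μ^2 + 56μ + 80 = (μ + 4)^2(μ + 5).
Roots (with multiplicity): -5, -4, -4.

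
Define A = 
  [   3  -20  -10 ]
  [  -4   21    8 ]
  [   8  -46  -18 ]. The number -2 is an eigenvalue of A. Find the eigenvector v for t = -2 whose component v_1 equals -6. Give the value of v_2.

A + 2I = [[5, -20, -10], [-4, 23, 8], [8, -46, -16]].
Solving (A + 2I)v = 0 gives the eigenspace spanned by (-6, 0, -3).
With v_1 = -6, v = (-6, 0, -3), so v_2 = 0.

0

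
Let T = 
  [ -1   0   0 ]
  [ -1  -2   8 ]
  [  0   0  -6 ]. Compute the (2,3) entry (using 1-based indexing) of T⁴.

Characteristic polynomial: λ^3 + 9λ^2 + 20λ + 12 = (λ + 1)(λ + 2)(λ + 6), so the eigenvalues are -6, -2, -1.
λ=-2: eigenvector (0, 1, 0).
λ=-1: eigenvector (1, -1, 0).
λ=-6: eigenvector (0, -2, 1).
P = [[0, 1, 0], [1, -1, -2], [0, 0, 1]], D = diag(-2, -1, -6), P⁻¹ = [[1, 1, 2], [1, 0, 0], [0, 0, 1]].
T⁴ = P·diag(16, 1, 1296)·P⁻¹ = [[1, 0, 0], [15, 16, -2560], [0, 0, 1296]].
The requested entry is -2560.

-2560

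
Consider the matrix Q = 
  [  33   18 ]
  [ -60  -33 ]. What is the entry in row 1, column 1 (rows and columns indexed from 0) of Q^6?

Characteristic polynomial: s^2 - 9 = (s - 3)(s + 3), so the eigenvalues are -3, 3.
s=-3: eigenvector (1, -2).
s=3: eigenvector (3, -5).
P = [[1, 3], [-2, -5]], D = diag(-3, 3), P⁻¹ = [[-5, -3], [2, 1]].
Q⁶ = P·diag(729, 729)·P⁻¹ = [[729, 0], [0, 729]].
The requested entry is 729.

729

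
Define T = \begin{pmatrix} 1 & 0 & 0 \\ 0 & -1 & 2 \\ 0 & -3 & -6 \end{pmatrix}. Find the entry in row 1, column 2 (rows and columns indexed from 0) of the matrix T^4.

-350

Characteristic polynomial: s^3 + 6s^2 + 5s - 12 = (s - 1)(s + 3)(s + 4), so the eigenvalues are -4, -3, 1.
s=1: eigenvector (1, 0, 0).
s=-3: eigenvector (0, 1, -1).
s=-4: eigenvector (0, -2, 3).
P = [[1, 0, 0], [0, 1, -2], [0, -1, 3]], D = diag(1, -3, -4), P⁻¹ = [[1, 0, 0], [0, 3, 2], [0, 1, 1]].
T⁴ = P·diag(1, 81, 256)·P⁻¹ = [[1, 0, 0], [0, -269, -350], [0, 525, 606]].
The requested entry is -350.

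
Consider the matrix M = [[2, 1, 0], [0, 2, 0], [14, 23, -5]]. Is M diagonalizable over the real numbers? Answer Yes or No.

Characteristic polynomial: p(s) = s^3 + s^2 - 16s + 20 = (s - 2)^2(s + 5).
s = 2 has algebraic multiplicity 2; rank(M − 2I) = 2, so geometric multiplicity = 1.
Geometric multiplicity < algebraic multiplicity, so M is not diagonalizable.

No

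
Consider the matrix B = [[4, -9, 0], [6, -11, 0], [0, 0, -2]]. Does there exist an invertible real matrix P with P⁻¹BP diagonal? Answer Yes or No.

Yes

Characteristic polynomial: p(r) = r^3 + 9r^2 + 24r + 20 = (r + 2)^2(r + 5).
r = -2 has algebraic multiplicity 2; rank(B + 2I) = 1, so geometric multiplicity = 2.
Every eigenvalue has geometric = algebraic multiplicity, so B is diagonalizable.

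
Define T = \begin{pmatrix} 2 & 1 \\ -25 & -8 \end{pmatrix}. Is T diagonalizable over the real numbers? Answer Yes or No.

Characteristic polynomial: p(r) = r^2 + 6r + 9 = (r + 3)^2.
r = -3 has algebraic multiplicity 2; rank(T + 3I) = 1, so geometric multiplicity = 1.
Geometric multiplicity < algebraic multiplicity, so T is not diagonalizable.

No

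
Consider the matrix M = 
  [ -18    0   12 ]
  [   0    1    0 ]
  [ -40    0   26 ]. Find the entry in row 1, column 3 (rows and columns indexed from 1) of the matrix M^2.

96

Characteristic polynomial: λ^3 - 9λ^2 + 20λ - 12 = (λ - 6)(λ - 2)(λ - 1), so the eigenvalues are 1, 2, 6.
λ=6: eigenvector (1, 0, 2).
λ=1: eigenvector (0, 1, 0).
λ=2: eigenvector (3, 0, 5).
P = [[1, 0, 3], [0, 1, 0], [2, 0, 5]], D = diag(6, 1, 2), P⁻¹ = [[-5, 0, 3], [0, 1, 0], [2, 0, -1]].
M² = P·diag(36, 1, 4)·P⁻¹ = [[-156, 0, 96], [0, 1, 0], [-320, 0, 196]].
The requested entry is 96.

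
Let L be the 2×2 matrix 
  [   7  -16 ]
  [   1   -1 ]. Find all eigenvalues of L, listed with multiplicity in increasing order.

Characteristic polynomial: p(t) = t^2 - 6t + 9 = (t - 3)^2.
Roots (with multiplicity): 3, 3.

3, 3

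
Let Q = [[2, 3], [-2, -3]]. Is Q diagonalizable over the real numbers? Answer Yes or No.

Characteristic polynomial: p(r) = r^2 + r = r(r + 1).
All 2 eigenvalues are distinct, so Q is diagonalizable.

Yes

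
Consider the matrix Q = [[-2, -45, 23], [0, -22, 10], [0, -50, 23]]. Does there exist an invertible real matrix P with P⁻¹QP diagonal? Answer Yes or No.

Characteristic polynomial: p(λ) = λ^3 + λ^2 - 8λ - 12 = (λ - 3)(λ + 2)^2.
λ = -2 has algebraic multiplicity 2; rank(Q + 2I) = 2, so geometric multiplicity = 1.
Geometric multiplicity < algebraic multiplicity, so Q is not diagonalizable.

No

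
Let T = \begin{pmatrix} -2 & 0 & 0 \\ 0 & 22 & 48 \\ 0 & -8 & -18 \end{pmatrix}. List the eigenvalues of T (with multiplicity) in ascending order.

-2, -2, 6

Characteristic polynomial: p(r) = r^3 - 2r^2 - 20r - 24 = (r - 6)(r + 2)^2.
Roots (with multiplicity): -2, -2, 6.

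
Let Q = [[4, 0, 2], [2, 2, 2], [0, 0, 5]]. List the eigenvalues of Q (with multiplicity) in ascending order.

2, 4, 5

Characteristic polynomial: p(r) = r^3 - 11r^2 + 38r - 40 = (r - 5)(r - 4)(r - 2).
Roots (with multiplicity): 2, 4, 5.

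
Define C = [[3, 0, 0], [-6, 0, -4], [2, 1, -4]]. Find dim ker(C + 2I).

1

C + 2I = [[5, 0, 0], [-6, 2, -4], [2, 1, -2]].
This matrix has rank 2, so its null space has dimension 3 − 2 = 1.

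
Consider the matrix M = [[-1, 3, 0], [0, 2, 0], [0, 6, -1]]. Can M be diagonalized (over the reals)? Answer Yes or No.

Yes

Characteristic polynomial: p(r) = r^3 - 3r - 2 = (r - 2)(r + 1)^2.
r = -1 has algebraic multiplicity 2; rank(M + 1I) = 1, so geometric multiplicity = 2.
Every eigenvalue has geometric = algebraic multiplicity, so M is diagonalizable.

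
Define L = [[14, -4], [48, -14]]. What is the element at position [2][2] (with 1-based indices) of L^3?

-56

Characteristic polynomial: λ^2 - 4 = (λ - 2)(λ + 2), so the eigenvalues are -2, 2.
λ=-2: eigenvector (1, 4).
λ=2: eigenvector (1, 3).
P = [[1, 1], [4, 3]], D = diag(-2, 2), P⁻¹ = [[-3, 1], [4, -1]].
L³ = P·diag(-8, 8)·P⁻¹ = [[56, -16], [192, -56]].
The requested entry is -56.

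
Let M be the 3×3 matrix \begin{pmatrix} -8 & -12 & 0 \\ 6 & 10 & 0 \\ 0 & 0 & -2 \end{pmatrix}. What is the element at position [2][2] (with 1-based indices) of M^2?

Characteristic polynomial: μ^3 - 12μ - 16 = (μ - 4)(μ + 2)^2, so the eigenvalues are -2, -2, 4.
μ=4: eigenvector (-1, 1, 0).
μ=-2: eigenvector (-2, 1, 0).
μ=-2: eigenvector (0, 0, 1).
P = [[-1, -2, 0], [1, 1, 0], [0, 0, 1]], D = diag(4, -2, -2), P⁻¹ = [[1, 2, 0], [-1, -1, 0], [0, 0, 1]].
M² = P·diag(16, 4, 4)·P⁻¹ = [[-8, -24, 0], [12, 28, 0], [0, 0, 4]].
The requested entry is 28.

28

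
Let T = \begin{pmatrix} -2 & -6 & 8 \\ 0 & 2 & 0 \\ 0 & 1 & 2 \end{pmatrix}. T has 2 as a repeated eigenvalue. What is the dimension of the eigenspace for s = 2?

1

T − 2I = [[-4, -6, 8], [0, 0, 0], [0, 1, 0]].
This matrix has rank 2, so its null space has dimension 3 − 2 = 1.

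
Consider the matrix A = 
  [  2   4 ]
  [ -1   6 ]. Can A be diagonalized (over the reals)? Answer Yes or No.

No

Characteristic polynomial: p(r) = r^2 - 8r + 16 = (r - 4)^2.
r = 4 has algebraic multiplicity 2; rank(A − 4I) = 1, so geometric multiplicity = 1.
Geometric multiplicity < algebraic multiplicity, so A is not diagonalizable.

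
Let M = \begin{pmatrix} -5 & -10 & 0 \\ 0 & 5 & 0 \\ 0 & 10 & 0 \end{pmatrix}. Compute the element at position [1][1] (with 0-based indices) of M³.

Characteristic polynomial: λ^3 - 25λ = λ(λ - 5)(λ + 5), so the eigenvalues are -5, 0, 5.
λ=-5: eigenvector (1, 0, 0).
λ=5: eigenvector (-1, 1, 2).
λ=0: eigenvector (0, 0, 1).
P = [[1, -1, 0], [0, 1, 0], [0, 2, 1]], D = diag(-5, 5, 0), P⁻¹ = [[1, 1, 0], [0, 1, 0], [0, -2, 1]].
M³ = P·diag(-125, 125, 0)·P⁻¹ = [[-125, -250, 0], [0, 125, 0], [0, 250, 0]].
The requested entry is 125.

125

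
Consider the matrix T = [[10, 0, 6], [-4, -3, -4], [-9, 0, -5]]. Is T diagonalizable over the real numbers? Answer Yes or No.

Characteristic polynomial: p(λ) = λ^3 - 2λ^2 - 11λ + 12 = (λ - 4)(λ - 1)(λ + 3).
All 3 eigenvalues are distinct, so T is diagonalizable.

Yes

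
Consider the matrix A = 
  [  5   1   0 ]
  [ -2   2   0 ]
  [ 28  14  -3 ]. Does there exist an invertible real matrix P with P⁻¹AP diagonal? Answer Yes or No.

Characteristic polynomial: p(t) = t^3 - 4t^2 - 9t + 36 = (t - 4)(t - 3)(t + 3).
All 3 eigenvalues are distinct, so A is diagonalizable.

Yes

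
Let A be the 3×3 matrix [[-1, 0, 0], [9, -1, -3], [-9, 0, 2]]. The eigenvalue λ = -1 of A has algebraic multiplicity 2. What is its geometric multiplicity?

2

A + 1I = [[0, 0, 0], [9, 0, -3], [-9, 0, 3]].
This matrix has rank 1, so its null space has dimension 3 − 1 = 2.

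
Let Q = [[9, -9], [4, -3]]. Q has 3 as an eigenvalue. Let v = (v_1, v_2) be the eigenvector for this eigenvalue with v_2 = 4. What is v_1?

6

Q − 3I = [[6, -9], [4, -6]].
Solving (Q − 3I)v = 0 gives the eigenspace spanned by (6, 4).
With v_2 = 4, v = (6, 4), so v_1 = 6.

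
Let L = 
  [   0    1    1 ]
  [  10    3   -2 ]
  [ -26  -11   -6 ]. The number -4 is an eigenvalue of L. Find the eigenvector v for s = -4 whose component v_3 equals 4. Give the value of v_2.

4

L + 4I = [[4, 1, 1], [10, 7, -2], [-26, -11, -2]].
Solving (L + 4I)v = 0 gives the eigenspace spanned by (-2, 4, 4).
With v_3 = 4, v = (-2, 4, 4), so v_2 = 4.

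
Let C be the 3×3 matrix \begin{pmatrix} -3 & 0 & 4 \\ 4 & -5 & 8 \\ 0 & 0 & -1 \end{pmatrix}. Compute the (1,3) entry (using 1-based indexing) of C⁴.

Characteristic polynomial: μ^3 + 9μ^2 + 23μ + 15 = (μ + 1)(μ + 3)(μ + 5), so the eigenvalues are -5, -3, -1.
μ=-3: eigenvector (1, 2, 0).
μ=-1: eigenvector (2, 4, 1).
μ=-5: eigenvector (0, 1, 0).
P = [[1, 2, 0], [2, 4, 1], [0, 1, 0]], D = diag(-3, -1, -5), P⁻¹ = [[1, 0, -2], [0, 0, 1], [-2, 1, 0]].
C⁴ = P·diag(81, 1, 625)·P⁻¹ = [[81, 0, -160], [-1088, 625, -320], [0, 0, 1]].
The requested entry is -160.

-160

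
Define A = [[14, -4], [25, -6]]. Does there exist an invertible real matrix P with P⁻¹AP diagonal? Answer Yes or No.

Characteristic polynomial: p(μ) = μ^2 - 8μ + 16 = (μ - 4)^2.
μ = 4 has algebraic multiplicity 2; rank(A − 4I) = 1, so geometric multiplicity = 1.
Geometric multiplicity < algebraic multiplicity, so A is not diagonalizable.

No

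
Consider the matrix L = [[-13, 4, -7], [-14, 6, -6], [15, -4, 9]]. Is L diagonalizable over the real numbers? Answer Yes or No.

Characteristic polynomial: p(μ) = μ^3 - 2μ^2 - 4μ + 8 = (μ - 2)^2(μ + 2).
μ = 2 has algebraic multiplicity 2; rank(L − 2I) = 2, so geometric multiplicity = 1.
Geometric multiplicity < algebraic multiplicity, so L is not diagonalizable.

No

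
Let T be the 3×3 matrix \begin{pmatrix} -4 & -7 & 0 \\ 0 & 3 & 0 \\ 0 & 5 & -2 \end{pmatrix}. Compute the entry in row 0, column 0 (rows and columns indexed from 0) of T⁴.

Characteristic polynomial: r^3 + 3r^2 - 10r - 24 = (r - 3)(r + 2)(r + 4), so the eigenvalues are -4, -2, 3.
r=-4: eigenvector (1, 0, 0).
r=3: eigenvector (-1, 1, 1).
r=-2: eigenvector (0, 0, 1).
P = [[1, -1, 0], [0, 1, 0], [0, 1, 1]], D = diag(-4, 3, -2), P⁻¹ = [[1, 1, 0], [0, 1, 0], [0, -1, 1]].
T⁴ = P·diag(256, 81, 16)·P⁻¹ = [[256, 175, 0], [0, 81, 0], [0, 65, 16]].
The requested entry is 256.

256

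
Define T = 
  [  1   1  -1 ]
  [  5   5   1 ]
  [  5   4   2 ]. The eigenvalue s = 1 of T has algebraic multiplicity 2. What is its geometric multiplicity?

T − 1I = [[0, 1, -1], [5, 4, 1], [5, 4, 1]].
This matrix has rank 2, so its null space has dimension 3 − 2 = 1.

1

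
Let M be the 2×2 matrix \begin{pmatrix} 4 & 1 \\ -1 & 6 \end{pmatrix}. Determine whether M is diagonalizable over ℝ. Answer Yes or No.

No

Characteristic polynomial: p(r) = r^2 - 10r + 25 = (r - 5)^2.
r = 5 has algebraic multiplicity 2; rank(M − 5I) = 1, so geometric multiplicity = 1.
Geometric multiplicity < algebraic multiplicity, so M is not diagonalizable.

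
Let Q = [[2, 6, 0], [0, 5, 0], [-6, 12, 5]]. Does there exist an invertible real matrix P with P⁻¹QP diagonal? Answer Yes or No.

Yes

Characteristic polynomial: p(λ) = λ^3 - 12λ^2 + 45λ - 50 = (λ - 5)^2(λ - 2).
λ = 5 has algebraic multiplicity 2; rank(Q − 5I) = 1, so geometric multiplicity = 2.
Every eigenvalue has geometric = algebraic multiplicity, so Q is diagonalizable.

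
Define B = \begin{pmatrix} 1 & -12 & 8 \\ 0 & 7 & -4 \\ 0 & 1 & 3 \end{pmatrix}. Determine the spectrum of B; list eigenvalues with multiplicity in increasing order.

1, 5, 5

Characteristic polynomial: p(t) = t^3 - 11t^2 + 35t - 25 = (t - 5)^2(t - 1).
Roots (with multiplicity): 1, 5, 5.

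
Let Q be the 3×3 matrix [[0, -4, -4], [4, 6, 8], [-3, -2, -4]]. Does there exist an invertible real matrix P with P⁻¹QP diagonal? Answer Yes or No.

Characteristic polynomial: p(t) = t^3 - 2t^2 - 4t + 8 = (t - 2)^2(t + 2).
t = 2 has algebraic multiplicity 2; rank(Q − 2I) = 2, so geometric multiplicity = 1.
Geometric multiplicity < algebraic multiplicity, so Q is not diagonalizable.

No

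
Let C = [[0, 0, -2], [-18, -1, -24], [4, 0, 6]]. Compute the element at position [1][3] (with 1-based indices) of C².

Characteristic polynomial: λ^3 - 5λ^2 + 2λ + 8 = (λ - 4)(λ - 2)(λ + 1), so the eigenvalues are -1, 2, 4.
λ=4: eigenvector (-1, -6, 2).
λ=-1: eigenvector (0, 1, 0).
λ=2: eigenvector (-1, -2, 1).
P = [[-1, 0, -1], [-6, 1, -2], [2, 0, 1]], D = diag(4, -1, 2), P⁻¹ = [[1, 0, 1], [2, 1, 4], [-2, 0, -1]].
C² = P·diag(16, 1, 4)·P⁻¹ = [[-8, 0, -12], [-78, 1, -84], [24, 0, 28]].
The requested entry is -12.

-12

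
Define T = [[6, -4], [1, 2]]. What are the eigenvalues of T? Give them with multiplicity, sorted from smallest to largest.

Characteristic polynomial: p(μ) = μ^2 - 8μ + 16 = (μ - 4)^2.
Roots (with multiplicity): 4, 4.

4, 4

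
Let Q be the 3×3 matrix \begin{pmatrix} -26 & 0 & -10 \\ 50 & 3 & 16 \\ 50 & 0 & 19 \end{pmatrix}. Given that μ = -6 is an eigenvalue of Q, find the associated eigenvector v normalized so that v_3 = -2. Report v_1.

Q + 6I = [[-20, 0, -10], [50, 9, 16], [50, 0, 25]].
Solving (Q + 6I)v = 0 gives the eigenspace spanned by (1, -2, -2).
With v_3 = -2, v = (1, -2, -2), so v_1 = 1.

1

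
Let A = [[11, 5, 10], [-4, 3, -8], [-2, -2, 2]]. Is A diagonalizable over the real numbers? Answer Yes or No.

Characteristic polynomial: p(μ) = μ^3 - 16μ^2 + 85μ - 150 = (μ - 6)(μ - 5)^2.
μ = 5 has algebraic multiplicity 2; rank(A − 5I) = 2, so geometric multiplicity = 1.
Geometric multiplicity < algebraic multiplicity, so A is not diagonalizable.

No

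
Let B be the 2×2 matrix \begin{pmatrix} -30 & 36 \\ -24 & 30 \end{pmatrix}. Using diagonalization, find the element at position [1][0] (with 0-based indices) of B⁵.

-31104

Characteristic polynomial: s^2 - 36 = (s - 6)(s + 6), so the eigenvalues are -6, 6.
s=6: eigenvector (1, 1).
s=-6: eigenvector (-3, -2).
P = [[1, -3], [1, -2]], D = diag(6, -6), P⁻¹ = [[-2, 3], [-1, 1]].
B⁵ = P·diag(7776, -7776)·P⁻¹ = [[-38880, 46656], [-31104, 38880]].
The requested entry is -31104.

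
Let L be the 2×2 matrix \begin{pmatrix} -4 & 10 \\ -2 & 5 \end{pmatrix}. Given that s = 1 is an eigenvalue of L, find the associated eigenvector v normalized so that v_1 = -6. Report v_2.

L − 1I = [[-5, 10], [-2, 4]].
Solving (L − 1I)v = 0 gives the eigenspace spanned by (-6, -3).
With v_1 = -6, v = (-6, -3), so v_2 = -3.

-3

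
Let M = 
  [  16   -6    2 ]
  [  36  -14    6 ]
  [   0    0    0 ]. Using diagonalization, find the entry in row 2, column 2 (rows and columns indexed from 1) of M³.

Characteristic polynomial: λ^3 - 2λ^2 - 8λ = λ(λ - 4)(λ + 2), so the eigenvalues are -2, 0, 4.
λ=4: eigenvector (1, 2, 0).
λ=-2: eigenvector (1, 3, 0).
λ=0: eigenvector (1, 3, 1).
P = [[1, 1, 1], [2, 3, 3], [0, 0, 1]], D = diag(4, -2, 0), P⁻¹ = [[3, -1, 0], [-2, 1, -1], [0, 0, 1]].
M³ = P·diag(64, -8, 0)·P⁻¹ = [[208, -72, 8], [432, -152, 24], [0, 0, 0]].
The requested entry is -152.

-152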